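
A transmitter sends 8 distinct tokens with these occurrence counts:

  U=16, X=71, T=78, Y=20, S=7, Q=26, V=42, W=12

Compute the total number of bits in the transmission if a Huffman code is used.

721

Build the Huffman tree bottom-up:
merge S(7) and W(12): 19
merge U(16) and 19: 35
merge Y(20) and Q(26): 46
merge 35 and V(42): 77
merge 46 and X(71): 117
merge 77 and T(78): 155
merge 117 and 155: 272
Each symbol's bit-cost is frequency × depth; summing gives 721 bits (equivalently 19 + 35 + 46 + 77 + 117 + 155 + 272).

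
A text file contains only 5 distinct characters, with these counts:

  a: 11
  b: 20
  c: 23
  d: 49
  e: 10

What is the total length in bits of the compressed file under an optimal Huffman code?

239

Merge the two smallest weights repeatedly:
merge e(10) and a(11): 21
merge b(20) and 21: 41
merge c(23) and 41: 64
merge d(49) and 64: 113
Total encoded bits = sum of merged weights = 21 + 41 + 64 + 113 = 239.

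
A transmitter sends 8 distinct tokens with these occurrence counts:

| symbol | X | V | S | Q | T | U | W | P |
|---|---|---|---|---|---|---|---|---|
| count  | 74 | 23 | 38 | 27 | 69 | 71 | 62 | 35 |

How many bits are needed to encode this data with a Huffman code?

1173

Greedily combine the two least-frequent nodes:
merge V(23) and Q(27): 50
merge P(35) and S(38): 73
merge 50 and W(62): 112
merge T(69) and U(71): 140
merge 73 and X(74): 147
merge 112 and 140: 252
merge 147 and 252: 399
Each symbol's bit-cost is frequency × depth; summing gives 1173 bits (equivalently 50 + 73 + 112 + 140 + 147 + 252 + 399).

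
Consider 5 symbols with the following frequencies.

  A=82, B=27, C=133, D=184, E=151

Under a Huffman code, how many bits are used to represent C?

Repeatedly merge the two smallest:
merge B(27) and A(82): 109
merge 109 and C(133): 242
merge E(151) and D(184): 335
merge 242 and 335: 577
C's leaf is at depth 2, giving a 2-bit codeword.

2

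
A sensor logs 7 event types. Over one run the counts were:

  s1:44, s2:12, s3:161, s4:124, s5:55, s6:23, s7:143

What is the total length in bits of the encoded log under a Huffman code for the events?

1372

Build the Huffman tree bottom-up:
s2(12) + s6(23) → 35
35 + s1(44) → 79
s5(55) + 79 → 134
s4(124) + 134 → 258
s7(143) + s3(161) → 304
258 + 304 → 562
Total encoded bits = sum of merged weights = 35 + 79 + 134 + 258 + 304 + 562 = 1372.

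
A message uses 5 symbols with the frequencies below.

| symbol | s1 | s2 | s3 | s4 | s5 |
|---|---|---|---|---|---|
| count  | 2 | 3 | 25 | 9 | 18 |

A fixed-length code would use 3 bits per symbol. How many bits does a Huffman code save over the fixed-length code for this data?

63

Fixed-length: 3 bits × 57 symbols = 171 bits.
Huffman merges:
combine s1(2), s2(3) → 5
combine 5, s4(9) → 14
combine 14, s5(18) → 32
combine s3(25), 32 → 57
Huffman total = 5 + 14 + 32 + 57 = 108 bits.
Saving = 171 − 108 = 63 bits.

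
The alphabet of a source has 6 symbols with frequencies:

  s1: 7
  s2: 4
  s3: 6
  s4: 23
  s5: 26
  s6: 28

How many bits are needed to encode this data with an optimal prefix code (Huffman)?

Greedily combine the two least-frequent nodes:
merge s2(4) and s3(6): 10
merge s1(7) and 10: 17
merge 17 and s4(23): 40
merge s5(26) and s6(28): 54
merge 40 and 54: 94
Total encoded bits = sum of merged weights = 10 + 17 + 40 + 54 + 94 = 215.

215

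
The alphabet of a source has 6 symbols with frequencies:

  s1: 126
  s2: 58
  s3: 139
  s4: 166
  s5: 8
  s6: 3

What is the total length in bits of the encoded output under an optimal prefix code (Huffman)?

1080

Greedily combine the two least-frequent nodes:
combine s6(3), s5(8) → 11
combine 11, s2(58) → 69
combine 69, s1(126) → 195
combine s3(139), s4(166) → 305
combine 195, 305 → 500
Total encoded bits = sum of merged weights = 11 + 69 + 195 + 305 + 500 = 1080.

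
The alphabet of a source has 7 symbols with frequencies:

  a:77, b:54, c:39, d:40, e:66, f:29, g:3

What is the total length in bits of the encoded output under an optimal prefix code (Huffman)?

813

Merge the two smallest weights repeatedly:
merge g(3) and f(29): 32
merge 32 and c(39): 71
merge d(40) and b(54): 94
merge e(66) and 71: 137
merge a(77) and 94: 171
merge 137 and 171: 308
The encoded length is the sum of every internal node's weight: 32 + 71 + 94 + 137 + 171 + 308 = 813 bits.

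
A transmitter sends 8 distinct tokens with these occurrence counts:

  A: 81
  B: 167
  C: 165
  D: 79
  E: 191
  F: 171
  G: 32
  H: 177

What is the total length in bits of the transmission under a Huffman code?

3109

Build the Huffman tree bottom-up:
combine G(32), D(79) → 111
combine A(81), 111 → 192
combine C(165), B(167) → 332
combine F(171), H(177) → 348
combine E(191), 192 → 383
combine 332, 348 → 680
combine 383, 680 → 1063
Each symbol's bit-cost is frequency × depth; summing gives 3109 bits (equivalently 111 + 192 + 332 + 348 + 383 + 680 + 1063).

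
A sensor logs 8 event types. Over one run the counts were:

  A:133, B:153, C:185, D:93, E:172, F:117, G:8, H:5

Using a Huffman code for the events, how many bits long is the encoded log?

Build the Huffman tree bottom-up:
merge H(5) and G(8): 13
merge 13 and D(93): 106
merge 106 and F(117): 223
merge A(133) and B(153): 286
merge E(172) and C(185): 357
merge 223 and 286: 509
merge 357 and 509: 866
Each symbol's bit-cost is frequency × depth; summing gives 2360 bits (equivalently 13 + 106 + 223 + 286 + 357 + 509 + 866).

2360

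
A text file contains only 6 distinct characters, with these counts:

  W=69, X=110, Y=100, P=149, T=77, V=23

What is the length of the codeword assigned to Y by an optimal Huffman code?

2

Build the tree from the bottom:
combine V(23), W(69) → 92
combine T(77), 92 → 169
combine Y(100), X(110) → 210
combine P(149), 169 → 318
combine 210, 318 → 528
Y sits 2 levels below the root, so its codeword is 2 bits.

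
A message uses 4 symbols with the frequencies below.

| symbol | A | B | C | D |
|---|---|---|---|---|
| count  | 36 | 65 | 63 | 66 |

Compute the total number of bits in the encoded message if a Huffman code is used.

460

Greedily combine the two least-frequent nodes:
combine A(36), C(63) → 99
combine B(65), D(66) → 131
combine 99, 131 → 230
The encoded length is the sum of every internal node's weight: 99 + 131 + 230 = 460 bits.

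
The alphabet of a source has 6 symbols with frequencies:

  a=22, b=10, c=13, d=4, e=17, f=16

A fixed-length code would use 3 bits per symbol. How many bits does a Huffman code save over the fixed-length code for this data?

Fixed-length: 3 bits × 82 symbols = 246 bits.
Huffman merges:
combine d(4), b(10) → 14
combine c(13), 14 → 27
combine f(16), e(17) → 33
combine a(22), 27 → 49
combine 33, 49 → 82
Huffman total = 14 + 27 + 33 + 49 + 82 = 205 bits.
Saving = 246 − 205 = 41 bits.

41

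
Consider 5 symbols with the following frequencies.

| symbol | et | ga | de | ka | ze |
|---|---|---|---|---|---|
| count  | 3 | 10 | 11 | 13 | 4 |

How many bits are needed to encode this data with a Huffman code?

89

Merge the two smallest weights repeatedly:
combine et(3), ze(4) → 7
combine 7, ga(10) → 17
combine de(11), ka(13) → 24
combine 17, 24 → 41
The encoded length is the sum of every internal node's weight: 7 + 17 + 24 + 41 = 89 bits.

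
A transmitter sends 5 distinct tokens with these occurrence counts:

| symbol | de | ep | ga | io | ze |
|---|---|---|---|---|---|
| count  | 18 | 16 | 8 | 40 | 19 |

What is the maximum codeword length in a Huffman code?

3

Merge the two lowest-weight nodes at each step:
ga(8) + ep(16) → 24
de(18) + ze(19) → 37
24 + 37 → 61
io(40) + 61 → 101
The rarest symbols sit at the bottom; the longest codeword is 3 bits.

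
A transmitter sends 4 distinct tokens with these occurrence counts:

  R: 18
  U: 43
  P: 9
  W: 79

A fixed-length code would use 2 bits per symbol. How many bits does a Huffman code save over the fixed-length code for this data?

Fixed-length: 2 bits × 149 symbols = 298 bits.
Huffman merges:
P(9) + R(18) → 27
27 + U(43) → 70
70 + W(79) → 149
Huffman total = 27 + 70 + 149 = 246 bits.
Saving = 298 − 246 = 52 bits.

52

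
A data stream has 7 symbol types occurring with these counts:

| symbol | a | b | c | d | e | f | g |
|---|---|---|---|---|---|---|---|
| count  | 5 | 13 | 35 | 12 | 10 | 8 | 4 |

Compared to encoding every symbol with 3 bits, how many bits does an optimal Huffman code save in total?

44

Fixed-length: 3 bits × 87 symbols = 261 bits.
Huffman merges:
combine g(4), a(5) → 9
combine f(8), 9 → 17
combine e(10), d(12) → 22
combine b(13), 17 → 30
combine 22, 30 → 52
combine c(35), 52 → 87
Huffman total = 9 + 17 + 22 + 30 + 52 + 87 = 217 bits.
Saving = 261 − 217 = 44 bits.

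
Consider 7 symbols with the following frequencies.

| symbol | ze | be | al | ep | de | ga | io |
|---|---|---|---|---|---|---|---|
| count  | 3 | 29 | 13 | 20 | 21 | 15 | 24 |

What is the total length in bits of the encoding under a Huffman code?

338

Greedily combine the two least-frequent nodes:
ze(3) + al(13) → 16
ga(15) + 16 → 31
ep(20) + de(21) → 41
io(24) + be(29) → 53
31 + 41 → 72
53 + 72 → 125
Each symbol's bit-cost is frequency × depth; summing gives 338 bits (equivalently 16 + 31 + 41 + 53 + 72 + 125).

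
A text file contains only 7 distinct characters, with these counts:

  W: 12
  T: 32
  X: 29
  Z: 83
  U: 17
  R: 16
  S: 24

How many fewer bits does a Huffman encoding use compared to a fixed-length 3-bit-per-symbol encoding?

Fixed-length: 3 bits × 213 symbols = 639 bits.
Huffman merges:
merge W(12) and R(16): 28
merge U(17) and S(24): 41
merge 28 and X(29): 57
merge T(32) and 41: 73
merge 57 and 73: 130
merge Z(83) and 130: 213
Huffman total = 28 + 41 + 57 + 73 + 130 + 213 = 542 bits.
Saving = 639 − 542 = 97 bits.

97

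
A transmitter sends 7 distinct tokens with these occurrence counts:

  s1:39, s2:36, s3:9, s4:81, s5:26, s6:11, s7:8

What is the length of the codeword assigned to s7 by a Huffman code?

5

Repeatedly merge the two smallest:
s7(8) + s3(9) → 17
s6(11) + 17 → 28
s5(26) + 28 → 54
s2(36) + s1(39) → 75
54 + 75 → 129
s4(81) + 129 → 210
s7's leaf is at depth 5, giving a 5-bit codeword.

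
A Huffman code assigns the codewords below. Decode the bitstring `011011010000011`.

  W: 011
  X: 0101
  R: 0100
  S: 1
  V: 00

WWRVW

Read left to right; each codeword is recognised as soon as it completes (prefix code):
  011→W | 011→W | 0100→R | 00→V | 011→W
Decoded message: WWRVW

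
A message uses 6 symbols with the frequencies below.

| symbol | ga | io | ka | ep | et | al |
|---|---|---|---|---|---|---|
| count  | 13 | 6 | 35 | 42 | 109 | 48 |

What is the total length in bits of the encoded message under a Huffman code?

560

Greedily combine the two least-frequent nodes:
io(6) + ga(13) → 19
19 + ka(35) → 54
ep(42) + al(48) → 90
54 + 90 → 144
et(109) + 144 → 253
Each symbol's bit-cost is frequency × depth; summing gives 560 bits (equivalently 19 + 54 + 90 + 144 + 253).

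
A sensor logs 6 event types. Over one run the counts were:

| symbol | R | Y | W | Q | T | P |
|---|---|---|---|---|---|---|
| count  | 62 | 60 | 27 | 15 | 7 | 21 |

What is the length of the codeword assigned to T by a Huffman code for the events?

Repeatedly merge the two smallest:
T(7) + Q(15) → 22
P(21) + 22 → 43
W(27) + 43 → 70
Y(60) + R(62) → 122
70 + 122 → 192
T sits 4 levels below the root, so its codeword is 4 bits.

4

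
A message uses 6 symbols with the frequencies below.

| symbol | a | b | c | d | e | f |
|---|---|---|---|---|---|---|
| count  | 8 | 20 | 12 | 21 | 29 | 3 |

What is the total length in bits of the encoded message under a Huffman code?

220

Merge the two smallest weights repeatedly:
f(3) + a(8) → 11
11 + c(12) → 23
b(20) + d(21) → 41
23 + e(29) → 52
41 + 52 → 93
Total encoded bits = sum of merged weights = 11 + 23 + 41 + 52 + 93 = 220.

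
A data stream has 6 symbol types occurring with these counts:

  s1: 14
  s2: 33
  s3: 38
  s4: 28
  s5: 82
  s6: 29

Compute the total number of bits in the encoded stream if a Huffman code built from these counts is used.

550

Greedily combine the two least-frequent nodes:
s1(14) + s4(28) → 42
s6(29) + s2(33) → 62
s3(38) + 42 → 80
62 + 80 → 142
s5(82) + 142 → 224
Total encoded bits = sum of merged weights = 42 + 62 + 80 + 142 + 224 = 550.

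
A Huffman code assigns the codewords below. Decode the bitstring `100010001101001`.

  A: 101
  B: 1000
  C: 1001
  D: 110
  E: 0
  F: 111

Read left to right; each codeword is recognised as soon as it completes (prefix code):
  1000→B | 1000→B | 110→D | 1001→C
Decoded message: BBDC

BBDC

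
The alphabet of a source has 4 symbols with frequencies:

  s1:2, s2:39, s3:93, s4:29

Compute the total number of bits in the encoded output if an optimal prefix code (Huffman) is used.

264

Merge the two smallest weights repeatedly:
combine s1(2), s4(29) → 31
combine 31, s2(39) → 70
combine 70, s3(93) → 163
Total encoded bits = sum of merged weights = 31 + 70 + 163 = 264.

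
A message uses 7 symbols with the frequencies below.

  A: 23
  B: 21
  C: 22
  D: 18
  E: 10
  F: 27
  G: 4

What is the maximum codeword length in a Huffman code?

4

Merge the two lowest-weight nodes at each step:
G(4) + E(10) → 14
14 + D(18) → 32
B(21) + C(22) → 43
A(23) + F(27) → 50
32 + 43 → 75
50 + 75 → 125
Maximum depth reached is 4.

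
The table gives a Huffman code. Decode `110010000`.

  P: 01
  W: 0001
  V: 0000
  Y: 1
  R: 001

Read left to right; each codeword is recognised as soon as it completes (prefix code):
  1→Y | 1→Y | 001→R | 0000→V
Decoded message: YYRV

YYRV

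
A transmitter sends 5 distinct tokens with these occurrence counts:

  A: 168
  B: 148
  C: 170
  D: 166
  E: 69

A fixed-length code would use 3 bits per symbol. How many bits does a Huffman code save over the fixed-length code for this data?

504

Fixed-length: 3 bits × 721 symbols = 2163 bits.
Huffman merges:
combine E(69), B(148) → 217
combine D(166), A(168) → 334
combine C(170), 217 → 387
combine 334, 387 → 721
Huffman total = 217 + 334 + 387 + 721 = 1659 bits.
Saving = 2163 − 1659 = 504 bits.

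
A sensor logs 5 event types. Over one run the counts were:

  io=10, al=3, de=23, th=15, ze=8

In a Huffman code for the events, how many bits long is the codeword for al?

4

Huffman merges, smallest pair first:
al(3) + ze(8) → 11
io(10) + 11 → 21
th(15) + 21 → 36
de(23) + 36 → 59
The subtree containing al is merged 4 times, so code length = 4.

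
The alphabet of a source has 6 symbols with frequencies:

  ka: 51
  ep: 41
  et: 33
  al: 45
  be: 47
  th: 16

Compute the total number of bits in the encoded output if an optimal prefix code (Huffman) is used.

601

Build the Huffman tree bottom-up:
combine th(16), et(33) → 49
combine ep(41), al(45) → 86
combine be(47), 49 → 96
combine ka(51), 86 → 137
combine 96, 137 → 233
Total encoded bits = sum of merged weights = 49 + 86 + 96 + 137 + 233 = 601.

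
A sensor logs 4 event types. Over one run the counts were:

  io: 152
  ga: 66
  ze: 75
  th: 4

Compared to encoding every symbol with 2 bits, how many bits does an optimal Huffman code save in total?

82

Fixed-length: 2 bits × 297 symbols = 594 bits.
Huffman merges:
combine th(4), ga(66) → 70
combine 70, ze(75) → 145
combine 145, io(152) → 297
Huffman total = 70 + 145 + 297 = 512 bits.
Saving = 594 − 512 = 82 bits.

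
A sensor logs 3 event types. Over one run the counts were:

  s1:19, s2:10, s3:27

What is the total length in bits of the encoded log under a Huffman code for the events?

Merge the two smallest weights repeatedly:
combine s2(10), s1(19) → 29
combine s3(27), 29 → 56
Total encoded bits = sum of merged weights = 29 + 56 = 85.

85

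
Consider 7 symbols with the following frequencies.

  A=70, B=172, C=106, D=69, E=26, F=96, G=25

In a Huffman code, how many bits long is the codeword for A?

Build the tree from the bottom:
G(25) + E(26) → 51
51 + D(69) → 120
A(70) + F(96) → 166
C(106) + 120 → 226
166 + B(172) → 338
226 + 338 → 564
A's leaf is at depth 3, giving a 3-bit codeword.

3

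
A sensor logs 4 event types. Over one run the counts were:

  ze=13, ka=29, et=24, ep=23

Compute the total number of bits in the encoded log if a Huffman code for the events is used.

178

Build the Huffman tree bottom-up:
merge ze(13) and ep(23): 36
merge et(24) and ka(29): 53
merge 36 and 53: 89
Each symbol's bit-cost is frequency × depth; summing gives 178 bits (equivalently 36 + 53 + 89).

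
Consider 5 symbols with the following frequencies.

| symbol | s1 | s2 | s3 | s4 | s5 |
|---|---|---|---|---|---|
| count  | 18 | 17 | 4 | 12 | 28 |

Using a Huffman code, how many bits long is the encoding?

Merge the two smallest weights repeatedly:
s3(4) + s4(12) → 16
16 + s2(17) → 33
s1(18) + s5(28) → 46
33 + 46 → 79
Total encoded bits = sum of merged weights = 16 + 33 + 46 + 79 = 174.

174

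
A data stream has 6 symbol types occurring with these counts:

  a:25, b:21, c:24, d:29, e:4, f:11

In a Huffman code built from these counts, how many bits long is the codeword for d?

Huffman merges, smallest pair first:
merge e(4) and f(11): 15
merge 15 and b(21): 36
merge c(24) and a(25): 49
merge d(29) and 36: 65
merge 49 and 65: 114
The subtree containing d is merged 2 times, so code length = 2.

2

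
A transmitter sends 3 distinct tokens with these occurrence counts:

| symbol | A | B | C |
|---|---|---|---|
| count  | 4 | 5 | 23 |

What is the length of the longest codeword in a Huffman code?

2

Merge the two lowest-weight nodes at each step:
combine A(4), B(5) → 9
combine 9, C(23) → 32
Maximum depth reached is 2.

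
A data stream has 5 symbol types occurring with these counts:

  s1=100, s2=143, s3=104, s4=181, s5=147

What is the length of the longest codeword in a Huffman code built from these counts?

3

Merge the two lowest-weight nodes at each step:
merge s1(100) and s3(104): 204
merge s2(143) and s5(147): 290
merge s4(181) and 204: 385
merge 290 and 385: 675
The rarest symbols sit at the bottom; the longest codeword is 3 bits.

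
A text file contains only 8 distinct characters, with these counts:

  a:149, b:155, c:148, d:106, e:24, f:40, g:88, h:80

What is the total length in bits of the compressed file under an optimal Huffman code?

2274

Merge the two smallest weights repeatedly:
combine e(24), f(40) → 64
combine 64, h(80) → 144
combine g(88), d(106) → 194
combine 144, c(148) → 292
combine a(149), b(155) → 304
combine 194, 292 → 486
combine 304, 486 → 790
The encoded length is the sum of every internal node's weight: 64 + 144 + 194 + 292 + 304 + 486 + 790 = 2274 bits.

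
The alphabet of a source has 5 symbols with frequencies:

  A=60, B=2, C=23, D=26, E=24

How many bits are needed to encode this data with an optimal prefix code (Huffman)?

284

Greedily combine the two least-frequent nodes:
combine B(2), C(23) → 25
combine E(24), 25 → 49
combine D(26), 49 → 75
combine A(60), 75 → 135
The encoded length is the sum of every internal node's weight: 25 + 49 + 75 + 135 = 284 bits.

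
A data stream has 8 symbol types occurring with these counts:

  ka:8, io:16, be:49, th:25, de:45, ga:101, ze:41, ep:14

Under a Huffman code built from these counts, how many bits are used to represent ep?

5

Build the tree from the bottom:
merge ka(8) and ep(14): 22
merge io(16) and 22: 38
merge th(25) and 38: 63
merge ze(41) and de(45): 86
merge be(49) and 63: 112
merge 86 and ga(101): 187
merge 112 and 187: 299
ep's leaf is at depth 5, giving a 5-bit codeword.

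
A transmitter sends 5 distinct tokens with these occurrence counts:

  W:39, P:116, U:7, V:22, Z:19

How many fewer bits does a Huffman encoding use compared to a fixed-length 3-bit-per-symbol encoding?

245

Fixed-length: 3 bits × 203 symbols = 609 bits.
Huffman merges:
merge U(7) and Z(19): 26
merge V(22) and 26: 48
merge W(39) and 48: 87
merge 87 and P(116): 203
Huffman total = 26 + 48 + 87 + 203 = 364 bits.
Saving = 609 − 364 = 245 bits.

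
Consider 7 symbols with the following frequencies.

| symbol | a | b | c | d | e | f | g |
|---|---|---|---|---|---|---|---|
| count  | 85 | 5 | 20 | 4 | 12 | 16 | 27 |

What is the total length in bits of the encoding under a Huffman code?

367

Greedily combine the two least-frequent nodes:
merge d(4) and b(5): 9
merge 9 and e(12): 21
merge f(16) and c(20): 36
merge 21 and g(27): 48
merge 36 and 48: 84
merge 84 and a(85): 169
The encoded length is the sum of every internal node's weight: 9 + 21 + 36 + 48 + 84 + 169 = 367 bits.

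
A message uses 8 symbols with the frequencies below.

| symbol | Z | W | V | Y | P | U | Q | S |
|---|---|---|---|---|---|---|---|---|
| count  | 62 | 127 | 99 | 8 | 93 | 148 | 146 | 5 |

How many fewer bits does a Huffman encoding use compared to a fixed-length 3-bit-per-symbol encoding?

206

Fixed-length: 3 bits × 688 symbols = 2064 bits.
Huffman merges:
merge S(5) and Y(8): 13
merge 13 and Z(62): 75
merge 75 and P(93): 168
merge V(99) and W(127): 226
merge Q(146) and U(148): 294
merge 168 and 226: 394
merge 294 and 394: 688
Huffman total = 13 + 75 + 168 + 226 + 294 + 394 + 688 = 1858 bits.
Saving = 2064 − 1858 = 206 bits.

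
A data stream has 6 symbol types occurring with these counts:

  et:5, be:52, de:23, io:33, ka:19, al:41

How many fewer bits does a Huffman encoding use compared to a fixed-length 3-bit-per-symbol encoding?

Fixed-length: 3 bits × 173 symbols = 519 bits.
Huffman merges:
merge et(5) and ka(19): 24
merge de(23) and 24: 47
merge io(33) and al(41): 74
merge 47 and be(52): 99
merge 74 and 99: 173
Huffman total = 24 + 47 + 74 + 99 + 173 = 417 bits.
Saving = 519 − 417 = 102 bits.

102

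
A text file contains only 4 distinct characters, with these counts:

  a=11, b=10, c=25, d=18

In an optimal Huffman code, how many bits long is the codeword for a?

3

Huffman merges, smallest pair first:
combine b(10), a(11) → 21
combine d(18), 21 → 39
combine c(25), 39 → 64
a's leaf is at depth 3, giving a 3-bit codeword.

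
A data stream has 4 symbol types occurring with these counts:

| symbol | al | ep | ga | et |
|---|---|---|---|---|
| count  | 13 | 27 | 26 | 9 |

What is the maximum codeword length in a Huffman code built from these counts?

3

Merge the two lowest-weight nodes at each step:
et(9) + al(13) → 22
22 + ga(26) → 48
ep(27) + 48 → 75
Maximum depth reached is 3.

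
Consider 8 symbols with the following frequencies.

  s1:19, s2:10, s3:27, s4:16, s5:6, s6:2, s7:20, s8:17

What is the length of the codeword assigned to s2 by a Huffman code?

4

Huffman merges, smallest pair first:
combine s6(2), s5(6) → 8
combine 8, s2(10) → 18
combine s4(16), s8(17) → 33
combine 18, s1(19) → 37
combine s7(20), s3(27) → 47
combine 33, 37 → 70
combine 47, 70 → 117
The subtree containing s2 is merged 4 times, so code length = 4.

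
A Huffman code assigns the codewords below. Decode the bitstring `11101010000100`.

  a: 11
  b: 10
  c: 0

Read left to right; each codeword is recognised as soon as it completes (prefix code):
  11→a | 10→b | 10→b | 10→b | 0→c | 0→c | 0→c | 10→b | 0→c
Decoded message: abbbcccbc

abbbcccbc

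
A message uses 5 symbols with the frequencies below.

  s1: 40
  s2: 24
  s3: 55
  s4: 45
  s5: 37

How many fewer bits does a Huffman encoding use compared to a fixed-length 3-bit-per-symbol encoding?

140

Fixed-length: 3 bits × 201 symbols = 603 bits.
Huffman merges:
s2(24) + s5(37) → 61
s1(40) + s4(45) → 85
s3(55) + 61 → 116
85 + 116 → 201
Huffman total = 61 + 85 + 116 + 201 = 463 bits.
Saving = 603 − 463 = 140 bits.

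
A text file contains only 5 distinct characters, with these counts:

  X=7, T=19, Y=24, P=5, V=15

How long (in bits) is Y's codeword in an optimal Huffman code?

2

Repeatedly merge the two smallest:
P(5) + X(7) → 12
12 + V(15) → 27
T(19) + Y(24) → 43
27 + 43 → 70
Y's leaf is at depth 2, giving a 2-bit codeword.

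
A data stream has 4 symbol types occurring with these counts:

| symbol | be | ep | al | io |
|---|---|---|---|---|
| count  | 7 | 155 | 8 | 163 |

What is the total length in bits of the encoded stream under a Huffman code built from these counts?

Greedily combine the two least-frequent nodes:
combine be(7), al(8) → 15
combine 15, ep(155) → 170
combine io(163), 170 → 333
Each symbol's bit-cost is frequency × depth; summing gives 518 bits (equivalently 15 + 170 + 333).

518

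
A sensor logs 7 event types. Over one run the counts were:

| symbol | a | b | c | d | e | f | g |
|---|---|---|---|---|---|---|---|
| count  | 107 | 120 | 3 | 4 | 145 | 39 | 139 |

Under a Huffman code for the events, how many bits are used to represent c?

Build the tree from the bottom:
c(3) + d(4) → 7
7 + f(39) → 46
46 + a(107) → 153
b(120) + g(139) → 259
e(145) + 153 → 298
259 + 298 → 557
The subtree containing c is merged 5 times, so code length = 5.

5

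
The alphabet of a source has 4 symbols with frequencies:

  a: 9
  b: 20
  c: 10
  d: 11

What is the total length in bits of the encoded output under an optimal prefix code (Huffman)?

Greedily combine the two least-frequent nodes:
merge a(9) and c(10): 19
merge d(11) and 19: 30
merge b(20) and 30: 50
Each symbol's bit-cost is frequency × depth; summing gives 99 bits (equivalently 19 + 30 + 50).

99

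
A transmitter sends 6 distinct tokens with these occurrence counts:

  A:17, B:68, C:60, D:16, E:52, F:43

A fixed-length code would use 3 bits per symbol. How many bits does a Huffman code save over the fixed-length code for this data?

Fixed-length: 3 bits × 256 symbols = 768 bits.
Huffman merges:
combine D(16), A(17) → 33
combine 33, F(43) → 76
combine E(52), C(60) → 112
combine B(68), 76 → 144
combine 112, 144 → 256
Huffman total = 33 + 76 + 112 + 144 + 256 = 621 bits.
Saving = 768 − 621 = 147 bits.

147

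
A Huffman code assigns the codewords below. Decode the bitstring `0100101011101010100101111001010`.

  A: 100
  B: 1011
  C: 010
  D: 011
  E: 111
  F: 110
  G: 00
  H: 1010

Read left to right; each codeword is recognised as soon as it completes (prefix code):
  010→C | 010→C | 1011→B | 1010→H | 1010→H | 010→C | 111→E | 100→A | 1010→H
Decoded message: CCBHHCEAH

CCBHHCEAH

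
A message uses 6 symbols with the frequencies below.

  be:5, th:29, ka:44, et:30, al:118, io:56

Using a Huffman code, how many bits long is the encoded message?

644

Merge the two smallest weights repeatedly:
combine be(5), th(29) → 34
combine et(30), 34 → 64
combine ka(44), io(56) → 100
combine 64, 100 → 164
combine al(118), 164 → 282
The encoded length is the sum of every internal node's weight: 34 + 64 + 100 + 164 + 282 = 644 bits.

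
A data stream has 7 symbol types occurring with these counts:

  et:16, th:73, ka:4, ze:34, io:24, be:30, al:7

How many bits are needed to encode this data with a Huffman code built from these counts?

456

Greedily combine the two least-frequent nodes:
merge ka(4) and al(7): 11
merge 11 and et(16): 27
merge io(24) and 27: 51
merge be(30) and ze(34): 64
merge 51 and 64: 115
merge th(73) and 115: 188
The encoded length is the sum of every internal node's weight: 11 + 27 + 51 + 64 + 115 + 188 = 456 bits.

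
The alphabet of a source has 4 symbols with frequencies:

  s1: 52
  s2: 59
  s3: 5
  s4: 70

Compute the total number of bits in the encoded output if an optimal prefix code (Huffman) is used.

Build the Huffman tree bottom-up:
s3(5) + s1(52) → 57
57 + s2(59) → 116
s4(70) + 116 → 186
Total encoded bits = sum of merged weights = 57 + 116 + 186 = 359.

359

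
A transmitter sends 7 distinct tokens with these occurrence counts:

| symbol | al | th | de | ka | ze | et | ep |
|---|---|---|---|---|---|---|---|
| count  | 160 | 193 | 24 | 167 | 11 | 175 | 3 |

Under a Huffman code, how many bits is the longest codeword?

5

Merge the two lowest-weight nodes at each step:
ep(3) + ze(11) → 14
14 + de(24) → 38
38 + al(160) → 198
ka(167) + et(175) → 342
th(193) + 198 → 391
342 + 391 → 733
Maximum depth reached is 5.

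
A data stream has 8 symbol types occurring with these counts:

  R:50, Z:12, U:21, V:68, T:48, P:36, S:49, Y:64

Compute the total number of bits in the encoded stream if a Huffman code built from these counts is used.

1009

Merge the two smallest weights repeatedly:
combine Z(12), U(21) → 33
combine 33, P(36) → 69
combine T(48), S(49) → 97
combine R(50), Y(64) → 114
combine V(68), 69 → 137
combine 97, 114 → 211
combine 137, 211 → 348
The encoded length is the sum of every internal node's weight: 33 + 69 + 97 + 114 + 137 + 211 + 348 = 1009 bits.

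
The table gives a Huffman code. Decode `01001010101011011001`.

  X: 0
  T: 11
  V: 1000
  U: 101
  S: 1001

XSXUXUUS

Read left to right; each codeword is recognised as soon as it completes (prefix code):
  0→X | 1001→S | 0→X | 101→U | 0→X | 101→U | 101→U | 1001→S
Decoded message: XSXUXUUS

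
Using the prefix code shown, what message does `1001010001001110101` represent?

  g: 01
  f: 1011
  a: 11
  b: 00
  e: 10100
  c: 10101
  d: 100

Read left to right; each codeword is recognised as soon as it completes (prefix code):
  100→d | 10100→e | 01→g | 00→b | 11→a | 10101→c
Decoded message: degbac

degbac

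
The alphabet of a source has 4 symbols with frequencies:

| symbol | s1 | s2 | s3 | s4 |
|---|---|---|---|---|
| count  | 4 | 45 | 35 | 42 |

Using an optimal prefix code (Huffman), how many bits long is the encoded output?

Build the Huffman tree bottom-up:
combine s1(4), s3(35) → 39
combine 39, s4(42) → 81
combine s2(45), 81 → 126
The encoded length is the sum of every internal node's weight: 39 + 81 + 126 = 246 bits.

246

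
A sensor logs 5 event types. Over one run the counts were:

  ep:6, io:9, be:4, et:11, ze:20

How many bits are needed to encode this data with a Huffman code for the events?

109

Build the Huffman tree bottom-up:
be(4) + ep(6) → 10
io(9) + 10 → 19
et(11) + 19 → 30
ze(20) + 30 → 50
Total encoded bits = sum of merged weights = 10 + 19 + 30 + 50 = 109.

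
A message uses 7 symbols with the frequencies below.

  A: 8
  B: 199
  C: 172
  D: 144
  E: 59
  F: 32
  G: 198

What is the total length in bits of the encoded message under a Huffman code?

2006

Greedily combine the two least-frequent nodes:
A(8) + F(32) → 40
40 + E(59) → 99
99 + D(144) → 243
C(172) + G(198) → 370
B(199) + 243 → 442
370 + 442 → 812
Total encoded bits = sum of merged weights = 40 + 99 + 243 + 370 + 442 + 812 = 2006.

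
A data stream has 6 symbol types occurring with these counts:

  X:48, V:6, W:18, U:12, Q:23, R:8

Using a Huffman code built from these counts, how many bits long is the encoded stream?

263

Build the Huffman tree bottom-up:
combine V(6), R(8) → 14
combine U(12), 14 → 26
combine W(18), Q(23) → 41
combine 26, 41 → 67
combine X(48), 67 → 115
Total encoded bits = sum of merged weights = 14 + 26 + 41 + 67 + 115 = 263.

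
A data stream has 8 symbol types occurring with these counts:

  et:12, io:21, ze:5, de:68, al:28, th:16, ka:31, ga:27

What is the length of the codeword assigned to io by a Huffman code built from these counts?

3

Huffman merges, smallest pair first:
merge ze(5) and et(12): 17
merge th(16) and 17: 33
merge io(21) and ga(27): 48
merge al(28) and ka(31): 59
merge 33 and 48: 81
merge 59 and de(68): 127
merge 81 and 127: 208
The subtree containing io is merged 3 times, so code length = 3.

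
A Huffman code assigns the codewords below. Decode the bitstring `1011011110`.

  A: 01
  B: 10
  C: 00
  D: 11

BDADB

Read left to right; each codeword is recognised as soon as it completes (prefix code):
  10→B | 11→D | 01→A | 11→D | 10→B
Decoded message: BDADB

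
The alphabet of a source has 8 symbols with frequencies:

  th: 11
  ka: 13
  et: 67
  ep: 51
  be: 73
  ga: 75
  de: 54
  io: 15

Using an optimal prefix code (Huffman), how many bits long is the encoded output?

Greedily combine the two least-frequent nodes:
combine th(11), ka(13) → 24
combine io(15), 24 → 39
combine 39, ep(51) → 90
combine de(54), et(67) → 121
combine be(73), ga(75) → 148
combine 90, 121 → 211
combine 148, 211 → 359
The encoded length is the sum of every internal node's weight: 24 + 39 + 90 + 121 + 148 + 211 + 359 = 992 bits.

992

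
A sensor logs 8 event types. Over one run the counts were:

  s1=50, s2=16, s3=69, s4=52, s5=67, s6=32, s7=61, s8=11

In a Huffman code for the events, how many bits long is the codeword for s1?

Huffman merges, smallest pair first:
combine s8(11), s2(16) → 27
combine 27, s6(32) → 59
combine s1(50), s4(52) → 102
combine 59, s7(61) → 120
combine s5(67), s3(69) → 136
combine 102, 120 → 222
combine 136, 222 → 358
The subtree containing s1 is merged 3 times, so code length = 3.

3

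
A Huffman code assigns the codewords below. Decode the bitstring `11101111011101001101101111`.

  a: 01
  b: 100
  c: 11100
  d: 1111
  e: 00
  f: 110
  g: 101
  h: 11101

Read left to right; each codeword is recognised as soon as it completes (prefix code):
  11101→h | 11101→h | 110→f | 100→b | 110→f | 110→f | 1111→d
Decoded message: hhfbffd

hhfbffd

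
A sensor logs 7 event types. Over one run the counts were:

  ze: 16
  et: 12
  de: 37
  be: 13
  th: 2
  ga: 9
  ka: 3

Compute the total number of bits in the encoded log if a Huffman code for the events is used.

Build the Huffman tree bottom-up:
combine th(2), ka(3) → 5
combine 5, ga(9) → 14
combine et(12), be(13) → 25
combine 14, ze(16) → 30
combine 25, 30 → 55
combine de(37), 55 → 92
Total encoded bits = sum of merged weights = 5 + 14 + 25 + 30 + 55 + 92 = 221.

221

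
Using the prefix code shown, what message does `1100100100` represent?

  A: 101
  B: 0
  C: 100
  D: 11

DBBCC

Read left to right; each codeword is recognised as soon as it completes (prefix code):
  11→D | 0→B | 0→B | 100→C | 100→C
Decoded message: DBBCC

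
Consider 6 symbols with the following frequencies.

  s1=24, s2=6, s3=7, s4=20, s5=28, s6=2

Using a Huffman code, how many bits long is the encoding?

Build the Huffman tree bottom-up:
merge s6(2) and s2(6): 8
merge s3(7) and 8: 15
merge 15 and s4(20): 35
merge s1(24) and s5(28): 52
merge 35 and 52: 87
The encoded length is the sum of every internal node's weight: 8 + 15 + 35 + 52 + 87 = 197 bits.

197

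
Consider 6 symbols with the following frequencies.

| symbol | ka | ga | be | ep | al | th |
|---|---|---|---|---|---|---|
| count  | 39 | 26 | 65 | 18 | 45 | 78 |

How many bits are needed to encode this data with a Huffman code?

Build the Huffman tree bottom-up:
combine ep(18), ga(26) → 44
combine ka(39), 44 → 83
combine al(45), be(65) → 110
combine th(78), 83 → 161
combine 110, 161 → 271
The encoded length is the sum of every internal node's weight: 44 + 83 + 110 + 161 + 271 = 669 bits.

669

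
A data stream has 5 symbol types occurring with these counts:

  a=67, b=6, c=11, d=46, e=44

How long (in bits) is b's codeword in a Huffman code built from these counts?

Repeatedly merge the two smallest:
b(6) + c(11) → 17
17 + e(44) → 61
d(46) + 61 → 107
a(67) + 107 → 174
b sits 4 levels below the root, so its codeword is 4 bits.

4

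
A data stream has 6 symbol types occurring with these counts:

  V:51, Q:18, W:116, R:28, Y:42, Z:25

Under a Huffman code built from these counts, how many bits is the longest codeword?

4

Merge the two lowest-weight nodes at each step:
merge Q(18) and Z(25): 43
merge R(28) and Y(42): 70
merge 43 and V(51): 94
merge 70 and 94: 164
merge W(116) and 164: 280
The first pair merged (Q, Z) ends up deepest, at depth 4.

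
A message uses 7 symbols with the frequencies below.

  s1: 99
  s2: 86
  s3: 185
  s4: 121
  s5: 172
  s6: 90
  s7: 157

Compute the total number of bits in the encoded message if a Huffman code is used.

Merge the two smallest weights repeatedly:
merge s2(86) and s6(90): 176
merge s1(99) and s4(121): 220
merge s7(157) and s5(172): 329
merge 176 and s3(185): 361
merge 220 and 329: 549
merge 361 and 549: 910
Each symbol's bit-cost is frequency × depth; summing gives 2545 bits (equivalently 176 + 220 + 329 + 361 + 549 + 910).

2545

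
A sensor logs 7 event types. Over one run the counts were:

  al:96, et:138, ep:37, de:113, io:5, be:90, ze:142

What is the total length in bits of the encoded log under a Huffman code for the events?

1625

Merge the two smallest weights repeatedly:
combine io(5), ep(37) → 42
combine 42, be(90) → 132
combine al(96), de(113) → 209
combine 132, et(138) → 270
combine ze(142), 209 → 351
combine 270, 351 → 621
Each symbol's bit-cost is frequency × depth; summing gives 1625 bits (equivalently 42 + 132 + 209 + 270 + 351 + 621).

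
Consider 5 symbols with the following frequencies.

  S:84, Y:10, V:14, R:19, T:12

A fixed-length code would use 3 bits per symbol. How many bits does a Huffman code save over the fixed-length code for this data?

168

Fixed-length: 3 bits × 139 symbols = 417 bits.
Huffman merges:
merge Y(10) and T(12): 22
merge V(14) and R(19): 33
merge 22 and 33: 55
merge 55 and S(84): 139
Huffman total = 22 + 33 + 55 + 139 = 249 bits.
Saving = 417 − 249 = 168 bits.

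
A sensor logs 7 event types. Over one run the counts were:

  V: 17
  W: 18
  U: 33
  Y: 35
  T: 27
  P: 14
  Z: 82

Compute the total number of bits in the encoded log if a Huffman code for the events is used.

590

Merge the two smallest weights repeatedly:
combine P(14), V(17) → 31
combine W(18), T(27) → 45
combine 31, U(33) → 64
combine Y(35), 45 → 80
combine 64, 80 → 144
combine Z(82), 144 → 226
The encoded length is the sum of every internal node's weight: 31 + 45 + 64 + 80 + 144 + 226 = 590 bits.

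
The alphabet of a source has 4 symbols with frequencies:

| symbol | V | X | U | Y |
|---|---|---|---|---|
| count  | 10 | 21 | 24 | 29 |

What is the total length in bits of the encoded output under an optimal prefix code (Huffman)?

168

Build the Huffman tree bottom-up:
V(10) + X(21) → 31
U(24) + Y(29) → 53
31 + 53 → 84
Total encoded bits = sum of merged weights = 31 + 53 + 84 = 168.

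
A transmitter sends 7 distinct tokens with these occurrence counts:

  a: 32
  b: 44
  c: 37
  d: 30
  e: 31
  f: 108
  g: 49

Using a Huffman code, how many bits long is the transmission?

885

Build the Huffman tree bottom-up:
combine d(30), e(31) → 61
combine a(32), c(37) → 69
combine b(44), g(49) → 93
combine 61, 69 → 130
combine 93, f(108) → 201
combine 130, 201 → 331
Each symbol's bit-cost is frequency × depth; summing gives 885 bits (equivalently 61 + 69 + 93 + 130 + 201 + 331).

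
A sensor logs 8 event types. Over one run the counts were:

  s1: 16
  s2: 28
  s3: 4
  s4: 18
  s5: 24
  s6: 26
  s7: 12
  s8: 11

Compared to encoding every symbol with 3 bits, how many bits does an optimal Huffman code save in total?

13

Fixed-length: 3 bits × 139 symbols = 417 bits.
Huffman merges:
combine s3(4), s8(11) → 15
combine s7(12), 15 → 27
combine s1(16), s4(18) → 34
combine s5(24), s6(26) → 50
combine 27, s2(28) → 55
combine 34, 50 → 84
combine 55, 84 → 139
Huffman total = 15 + 27 + 34 + 50 + 55 + 84 + 139 = 404 bits.
Saving = 417 − 404 = 13 bits.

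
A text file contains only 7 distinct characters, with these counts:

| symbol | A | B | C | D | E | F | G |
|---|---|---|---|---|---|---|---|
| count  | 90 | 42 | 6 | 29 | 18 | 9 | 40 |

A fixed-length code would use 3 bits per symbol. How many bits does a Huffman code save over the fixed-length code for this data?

Fixed-length: 3 bits × 234 symbols = 702 bits.
Huffman merges:
merge C(6) and F(9): 15
merge 15 and E(18): 33
merge D(29) and 33: 62
merge G(40) and B(42): 82
merge 62 and 82: 144
merge A(90) and 144: 234
Huffman total = 15 + 33 + 62 + 82 + 144 + 234 = 570 bits.
Saving = 702 − 570 = 132 bits.

132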